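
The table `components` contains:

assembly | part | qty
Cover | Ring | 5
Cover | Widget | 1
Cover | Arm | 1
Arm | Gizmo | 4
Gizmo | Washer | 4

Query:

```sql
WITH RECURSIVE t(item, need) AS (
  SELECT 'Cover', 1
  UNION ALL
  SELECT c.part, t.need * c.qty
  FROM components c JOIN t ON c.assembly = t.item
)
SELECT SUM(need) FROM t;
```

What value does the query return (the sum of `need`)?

28

Base: (Cover, need=1).
Iteration 1: components of {Cover} -> Arm = 1*1 = 1, Ring = 1*5 = 5, Widget = 1*1 = 1.
Iteration 2: components of {Arm,Ring,Widget} -> Gizmo = 1*4 = 4.
Iteration 3: components of {Gizmo} -> Washer = 4*4 = 16.
Iteration 4: no further components; recursion stops.
SUM(need) = 1 + 5 + 1 + 1 + 4 + 16 = 28.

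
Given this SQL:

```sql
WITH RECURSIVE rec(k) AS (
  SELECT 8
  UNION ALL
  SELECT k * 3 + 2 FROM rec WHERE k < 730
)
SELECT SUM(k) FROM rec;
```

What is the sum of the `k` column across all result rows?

Base: k=8.
Iteration 1: 8 < 730 holds -> k = 8 * 3 + 2 = 26.
Iteration 2: 26 < 730 holds -> k = 26 * 3 + 2 = 80.
Iteration 3: 80 < 730 holds -> k = 80 * 3 + 2 = 242.
Iteration 4: 242 < 730 holds -> k = 242 * 3 + 2 = 728.
Iteration 5: 728 < 730 holds -> k = 728 * 3 + 2 = 2186.
Iteration 6: 2186 < 730 fails; recursion stops.
SUM(k) = 8 + 26 + 80 + 242 + 728 + 2186 = 3270.

3270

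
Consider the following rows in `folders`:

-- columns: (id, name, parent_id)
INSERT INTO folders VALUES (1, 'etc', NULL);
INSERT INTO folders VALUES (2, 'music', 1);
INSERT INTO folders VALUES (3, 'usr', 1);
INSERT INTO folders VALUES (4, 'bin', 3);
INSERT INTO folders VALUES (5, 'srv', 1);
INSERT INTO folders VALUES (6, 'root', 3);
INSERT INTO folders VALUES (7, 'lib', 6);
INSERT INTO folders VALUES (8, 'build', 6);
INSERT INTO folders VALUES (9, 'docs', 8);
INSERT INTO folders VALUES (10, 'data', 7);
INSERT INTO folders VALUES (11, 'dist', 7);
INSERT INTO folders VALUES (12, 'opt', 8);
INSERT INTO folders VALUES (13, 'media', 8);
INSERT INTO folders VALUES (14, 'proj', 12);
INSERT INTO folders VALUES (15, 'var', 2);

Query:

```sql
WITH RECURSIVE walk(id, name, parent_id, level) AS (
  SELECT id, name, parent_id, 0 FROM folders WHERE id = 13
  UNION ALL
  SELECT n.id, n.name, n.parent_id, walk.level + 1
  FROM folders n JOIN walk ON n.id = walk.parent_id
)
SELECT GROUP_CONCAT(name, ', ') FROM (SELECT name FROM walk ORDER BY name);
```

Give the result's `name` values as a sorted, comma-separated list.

Base: id=13 (media), parent_id=8, level 0.
Iteration 1: join on id=8 -> build (id 8, parent_id=6, level 1).
Iteration 2: join on id=6 -> root (id 6, parent_id=3, level 2).
Iteration 3: join on id=3 -> usr (id 3, parent_id=1, level 3).
Iteration 4: join on id=1 -> etc (id 1, parent_id=NULL, level 4).
Iteration 5: parent_id is NULL; no match; recursion stops.

build, etc, media, root, usr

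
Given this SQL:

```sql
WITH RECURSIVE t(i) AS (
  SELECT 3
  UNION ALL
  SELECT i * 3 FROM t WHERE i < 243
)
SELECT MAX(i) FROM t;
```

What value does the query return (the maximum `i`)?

243

Base: i=3.
Iteration 1: 3 < 243 holds -> i = 3 * 3 = 9.
Iteration 2: 9 < 243 holds -> i = 9 * 3 = 27.
Iteration 3: 27 < 243 holds -> i = 27 * 3 = 81.
Iteration 4: 81 < 243 holds -> i = 81 * 3 = 243.
Iteration 5: 243 < 243 fails; recursion stops.
i values: 3, 9, 27, 81, 243; the maximum is 243.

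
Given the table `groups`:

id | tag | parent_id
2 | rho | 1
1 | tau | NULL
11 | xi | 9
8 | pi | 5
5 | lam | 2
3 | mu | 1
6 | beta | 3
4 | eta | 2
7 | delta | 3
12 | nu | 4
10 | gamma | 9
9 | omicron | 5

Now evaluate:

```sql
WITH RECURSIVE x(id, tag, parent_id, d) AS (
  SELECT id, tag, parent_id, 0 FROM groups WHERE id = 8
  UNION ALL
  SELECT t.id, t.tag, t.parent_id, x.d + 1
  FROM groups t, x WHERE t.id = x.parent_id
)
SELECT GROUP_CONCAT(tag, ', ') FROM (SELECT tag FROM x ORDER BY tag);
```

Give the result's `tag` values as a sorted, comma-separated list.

Base: id=8 (pi), parent_id=5, d 0.
Iteration 1: join on id=5 -> lam (id 5, parent_id=2, d 1).
Iteration 2: join on id=2 -> rho (id 2, parent_id=1, d 2).
Iteration 3: join on id=1 -> tau (id 1, parent_id=NULL, d 3).
Iteration 4: parent_id is NULL; no match; recursion stops.

lam, pi, rho, tau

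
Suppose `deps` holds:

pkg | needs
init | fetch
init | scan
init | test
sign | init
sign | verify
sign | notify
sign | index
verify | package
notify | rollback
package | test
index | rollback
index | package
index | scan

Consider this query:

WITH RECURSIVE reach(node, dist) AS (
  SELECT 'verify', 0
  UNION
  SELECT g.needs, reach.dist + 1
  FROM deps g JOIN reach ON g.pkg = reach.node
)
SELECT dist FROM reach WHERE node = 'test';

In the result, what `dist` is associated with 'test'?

Base: (verify, dist=0).
Iteration 1: edges from {verify} -> (package, dist=1).
Iteration 2: edges from {package} -> (test, dist=2).
Iteration 3: no outgoing edges from {test}; recursion stops.

2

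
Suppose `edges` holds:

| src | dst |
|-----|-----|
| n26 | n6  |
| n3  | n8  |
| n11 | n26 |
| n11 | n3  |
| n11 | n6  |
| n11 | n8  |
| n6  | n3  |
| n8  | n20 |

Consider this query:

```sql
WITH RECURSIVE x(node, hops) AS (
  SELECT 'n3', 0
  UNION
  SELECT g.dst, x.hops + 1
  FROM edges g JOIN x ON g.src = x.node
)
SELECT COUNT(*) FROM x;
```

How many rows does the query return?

3

Base: (n3, hops=0).
Iteration 1: edges from {n3} -> (n8, hops=1).
Iteration 2: edges from {n8} -> (n20, hops=2).
Iteration 3: no outgoing edges from {n20}; recursion stops.
Total rows emitted: 3.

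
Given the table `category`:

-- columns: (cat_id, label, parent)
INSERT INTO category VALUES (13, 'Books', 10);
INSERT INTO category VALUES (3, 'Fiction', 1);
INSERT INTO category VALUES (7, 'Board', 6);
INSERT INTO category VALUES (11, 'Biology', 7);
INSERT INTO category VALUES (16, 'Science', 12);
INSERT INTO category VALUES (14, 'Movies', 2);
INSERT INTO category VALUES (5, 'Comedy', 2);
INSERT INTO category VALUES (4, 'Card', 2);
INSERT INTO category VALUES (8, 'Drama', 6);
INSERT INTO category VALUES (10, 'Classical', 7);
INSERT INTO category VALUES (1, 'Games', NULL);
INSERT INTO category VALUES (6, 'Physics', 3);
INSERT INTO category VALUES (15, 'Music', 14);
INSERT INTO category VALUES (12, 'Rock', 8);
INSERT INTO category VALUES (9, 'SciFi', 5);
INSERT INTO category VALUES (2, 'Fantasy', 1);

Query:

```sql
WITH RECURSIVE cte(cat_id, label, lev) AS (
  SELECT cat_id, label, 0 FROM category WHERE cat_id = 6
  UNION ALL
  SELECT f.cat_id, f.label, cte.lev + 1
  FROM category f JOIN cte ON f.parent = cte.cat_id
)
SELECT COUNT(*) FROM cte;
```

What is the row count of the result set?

8

Base: cat_id=6 (Physics) at lev 0.
Iteration 1: rows with parent in {6} -> Board (id 7, lev 1), Drama (id 8, lev 1).
Iteration 2: rows with parent in {7,8} -> Classical (id 10, lev 2), Biology (id 11, lev 2), Rock (id 12, lev 2).
Iteration 3: rows with parent in {10,11,12} -> Books (id 13, lev 3), Science (id 16, lev 3).
Iteration 4: no rows with parent in {13,16}; recursion stops.
Total rows emitted: 8.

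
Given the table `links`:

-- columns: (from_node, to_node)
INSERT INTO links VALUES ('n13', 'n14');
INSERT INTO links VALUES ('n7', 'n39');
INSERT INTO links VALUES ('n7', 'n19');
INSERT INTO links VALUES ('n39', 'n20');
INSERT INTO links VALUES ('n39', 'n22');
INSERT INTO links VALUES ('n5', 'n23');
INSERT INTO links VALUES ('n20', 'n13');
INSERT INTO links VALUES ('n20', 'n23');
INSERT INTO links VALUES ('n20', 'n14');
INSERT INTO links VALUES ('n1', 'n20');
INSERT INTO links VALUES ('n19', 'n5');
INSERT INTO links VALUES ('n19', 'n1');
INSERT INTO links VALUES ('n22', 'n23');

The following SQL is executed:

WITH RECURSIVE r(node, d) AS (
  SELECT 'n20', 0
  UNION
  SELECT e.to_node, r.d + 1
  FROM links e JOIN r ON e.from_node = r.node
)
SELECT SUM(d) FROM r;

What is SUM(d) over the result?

Base: (n20, d=0).
Iteration 1: edges from {n20} -> (n13, d=1), (n14, d=1), (n23, d=1).
Iteration 2: edges from {n13,n14,n23} -> (n14, d=2).
Iteration 3: no outgoing edges from {n14}; recursion stops.
SUM(d) = 0 + 1 + 1 + 1 + 2 = 5.

5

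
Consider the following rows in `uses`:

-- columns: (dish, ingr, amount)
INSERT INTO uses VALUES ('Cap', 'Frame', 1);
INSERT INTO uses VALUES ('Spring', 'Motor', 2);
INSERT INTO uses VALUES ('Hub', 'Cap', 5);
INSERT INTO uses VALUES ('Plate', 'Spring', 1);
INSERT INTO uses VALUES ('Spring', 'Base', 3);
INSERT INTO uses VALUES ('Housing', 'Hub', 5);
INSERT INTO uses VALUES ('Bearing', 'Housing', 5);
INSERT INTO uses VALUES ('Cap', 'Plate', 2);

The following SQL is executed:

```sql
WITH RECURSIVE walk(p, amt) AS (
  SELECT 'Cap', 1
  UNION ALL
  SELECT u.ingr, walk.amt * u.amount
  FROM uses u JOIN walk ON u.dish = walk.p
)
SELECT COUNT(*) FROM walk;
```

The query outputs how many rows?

Base: (Cap, amt=1).
Iteration 1: components of {Cap} -> Frame = 1*1 = 1, Plate = 1*2 = 2.
Iteration 2: components of {Frame,Plate} -> Spring = 2*1 = 2.
Iteration 3: components of {Spring} -> Base = 2*3 = 6, Motor = 2*2 = 4.
Iteration 4: no further components; recursion stops.
Total rows emitted: 6.

6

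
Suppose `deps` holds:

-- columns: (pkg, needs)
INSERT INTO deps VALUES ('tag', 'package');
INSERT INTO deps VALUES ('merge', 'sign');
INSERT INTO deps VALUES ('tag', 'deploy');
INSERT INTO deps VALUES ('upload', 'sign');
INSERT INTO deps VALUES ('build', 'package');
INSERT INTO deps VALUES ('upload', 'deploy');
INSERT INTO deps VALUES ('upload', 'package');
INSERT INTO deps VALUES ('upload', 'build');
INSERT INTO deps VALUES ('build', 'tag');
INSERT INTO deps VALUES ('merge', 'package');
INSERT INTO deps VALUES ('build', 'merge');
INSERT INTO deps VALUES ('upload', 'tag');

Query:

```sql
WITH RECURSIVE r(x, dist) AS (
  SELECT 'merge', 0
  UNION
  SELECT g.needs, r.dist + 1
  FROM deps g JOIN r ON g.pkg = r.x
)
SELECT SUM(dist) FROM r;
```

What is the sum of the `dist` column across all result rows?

Base: (merge, dist=0).
Iteration 1: edges from {merge} -> (package, dist=1), (sign, dist=1).
Iteration 2: no outgoing edges from {package,sign}; recursion stops.
SUM(dist) = 0 + 1 + 1 = 2.

2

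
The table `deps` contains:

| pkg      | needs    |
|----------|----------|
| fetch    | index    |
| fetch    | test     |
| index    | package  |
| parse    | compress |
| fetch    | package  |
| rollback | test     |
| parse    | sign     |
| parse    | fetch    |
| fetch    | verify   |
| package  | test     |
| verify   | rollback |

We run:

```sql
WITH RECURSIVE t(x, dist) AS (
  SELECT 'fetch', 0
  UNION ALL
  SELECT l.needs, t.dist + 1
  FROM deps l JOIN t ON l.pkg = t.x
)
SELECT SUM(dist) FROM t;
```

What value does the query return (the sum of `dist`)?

16

Base: (fetch, dist=0).
Iteration 1: edges from {fetch} -> (index, dist=1), (package, dist=1), (test, dist=1), (verify, dist=1).
Iteration 2: edges from {index,package,test,verify} -> (package, dist=2), (rollback, dist=2), (test, dist=2).
Iteration 3: edges from {package,rollback,test} -> (test, dist=3) x2. [UNION ALL keeps all 2 new rows, including repeats]
Iteration 4: no outgoing edges from {test}; recursion stops.
SUM(dist) = 0 + 1 + 1 + 1 + 1 + 2 + 2 + 2 + 3 + 3 = 16.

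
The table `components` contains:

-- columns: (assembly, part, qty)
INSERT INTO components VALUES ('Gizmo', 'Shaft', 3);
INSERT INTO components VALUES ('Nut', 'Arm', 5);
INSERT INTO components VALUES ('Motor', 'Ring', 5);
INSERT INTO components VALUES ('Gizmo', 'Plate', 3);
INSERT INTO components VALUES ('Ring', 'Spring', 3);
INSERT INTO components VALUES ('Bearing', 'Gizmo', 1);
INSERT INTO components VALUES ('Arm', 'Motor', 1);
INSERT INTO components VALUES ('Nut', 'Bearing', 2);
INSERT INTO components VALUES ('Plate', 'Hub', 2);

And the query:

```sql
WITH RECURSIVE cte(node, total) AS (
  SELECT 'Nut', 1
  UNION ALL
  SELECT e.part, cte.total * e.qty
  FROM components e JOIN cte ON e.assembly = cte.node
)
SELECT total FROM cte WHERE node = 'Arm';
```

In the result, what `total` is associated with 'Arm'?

5

Base: (Nut, total=1).
Iteration 1: components of {Nut} -> Arm = 1*5 = 5, Bearing = 1*2 = 2.
Iteration 2: components of {Arm,Bearing} -> Gizmo = 2*1 = 2, Motor = 5*1 = 5.
Iteration 3: components of {Gizmo,Motor} -> Plate = 2*3 = 6, Ring = 5*5 = 25, Shaft = 2*3 = 6.
Iteration 4: components of {Plate,Ring,Shaft} -> Hub = 6*2 = 12, Spring = 25*3 = 75.
Iteration 5: no further components; recursion stops.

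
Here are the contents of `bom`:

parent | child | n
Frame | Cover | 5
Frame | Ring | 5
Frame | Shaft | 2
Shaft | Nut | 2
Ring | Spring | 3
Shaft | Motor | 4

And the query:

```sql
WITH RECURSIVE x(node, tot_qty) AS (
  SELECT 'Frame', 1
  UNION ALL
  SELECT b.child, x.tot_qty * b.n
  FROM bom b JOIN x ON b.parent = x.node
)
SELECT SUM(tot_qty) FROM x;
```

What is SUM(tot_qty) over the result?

40

Base: (Frame, tot_qty=1).
Iteration 1: components of {Frame} -> Cover = 1*5 = 5, Ring = 1*5 = 5, Shaft = 1*2 = 2.
Iteration 2: components of {Cover,Ring,Shaft} -> Motor = 2*4 = 8, Nut = 2*2 = 4, Spring = 5*3 = 15.
Iteration 3: no further components; recursion stops.
SUM(tot_qty) = 1 + 5 + 5 + 2 + 15 + 4 + 8 = 40.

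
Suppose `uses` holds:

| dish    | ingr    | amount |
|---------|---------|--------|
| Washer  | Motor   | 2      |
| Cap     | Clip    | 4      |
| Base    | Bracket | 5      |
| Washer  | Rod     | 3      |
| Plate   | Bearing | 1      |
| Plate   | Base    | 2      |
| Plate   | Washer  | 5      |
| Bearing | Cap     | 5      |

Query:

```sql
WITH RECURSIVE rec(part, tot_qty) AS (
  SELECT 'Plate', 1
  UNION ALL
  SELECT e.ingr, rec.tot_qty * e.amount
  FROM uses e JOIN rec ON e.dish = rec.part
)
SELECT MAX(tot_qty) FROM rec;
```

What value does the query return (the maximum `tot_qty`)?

20

Base: (Plate, tot_qty=1).
Iteration 1: components of {Plate} -> Base = 1*2 = 2, Bearing = 1*1 = 1, Washer = 1*5 = 5.
Iteration 2: components of {Base,Bearing,Washer} -> Bracket = 2*5 = 10, Cap = 1*5 = 5, Motor = 5*2 = 10, Rod = 5*3 = 15.
Iteration 3: components of {Bracket,Cap,Motor,Rod} -> Clip = 5*4 = 20.
Iteration 4: no further components; recursion stops.
tot_qty values: 1, 5, 1, 2, 15, 10, 5, 10, 20; the maximum is 20.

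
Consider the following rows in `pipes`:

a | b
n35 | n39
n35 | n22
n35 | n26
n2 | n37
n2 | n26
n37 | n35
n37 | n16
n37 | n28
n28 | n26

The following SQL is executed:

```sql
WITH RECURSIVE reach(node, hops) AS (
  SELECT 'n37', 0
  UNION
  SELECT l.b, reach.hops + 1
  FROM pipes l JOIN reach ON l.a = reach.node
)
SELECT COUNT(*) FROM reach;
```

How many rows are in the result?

7

Base: (n37, hops=0).
Iteration 1: edges from {n37} -> (n16, hops=1), (n28, hops=1), (n35, hops=1).
Iteration 2: edges from {n16,n28,n35} -> (n22, hops=2), (n26, hops=2), (n39, hops=2). [UNION drops 1 duplicate row(s)]
Iteration 3: no outgoing edges from {n22,n26,n39}; recursion stops.
Total rows emitted: 7.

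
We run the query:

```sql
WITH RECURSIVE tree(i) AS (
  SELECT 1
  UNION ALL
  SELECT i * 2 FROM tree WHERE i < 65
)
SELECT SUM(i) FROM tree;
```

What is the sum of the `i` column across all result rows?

255

Base: i=1.
Iteration 1: 1 < 65 holds -> i = 1 * 2 = 2.
Iteration 2: 2 < 65 holds -> i = 2 * 2 = 4.
Iteration 3: 4 < 65 holds -> i = 4 * 2 = 8.
Iteration 4: 8 < 65 holds -> i = 8 * 2 = 16.
Iteration 5: 16 < 65 holds -> i = 16 * 2 = 32.
Iteration 6: 32 < 65 holds -> i = 32 * 2 = 64.
Iteration 7: 64 < 65 holds -> i = 64 * 2 = 128.
Iteration 8: 128 < 65 fails; recursion stops.
SUM(i) = 1 + 2 + 4 + 8 + 16 + 32 + 64 + 128 = 255.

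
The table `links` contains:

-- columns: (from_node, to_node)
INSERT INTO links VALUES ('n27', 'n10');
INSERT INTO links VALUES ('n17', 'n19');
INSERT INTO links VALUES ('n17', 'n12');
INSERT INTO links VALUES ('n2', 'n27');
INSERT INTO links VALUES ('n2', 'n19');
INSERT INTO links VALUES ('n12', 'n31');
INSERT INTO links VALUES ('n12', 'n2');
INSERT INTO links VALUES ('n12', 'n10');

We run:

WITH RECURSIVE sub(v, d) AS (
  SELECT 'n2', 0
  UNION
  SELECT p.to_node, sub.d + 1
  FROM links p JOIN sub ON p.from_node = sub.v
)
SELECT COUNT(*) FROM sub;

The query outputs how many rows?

Base: (n2, d=0).
Iteration 1: edges from {n2} -> (n19, d=1), (n27, d=1).
Iteration 2: edges from {n19,n27} -> (n10, d=2).
Iteration 3: no outgoing edges from {n10}; recursion stops.
Total rows emitted: 4.

4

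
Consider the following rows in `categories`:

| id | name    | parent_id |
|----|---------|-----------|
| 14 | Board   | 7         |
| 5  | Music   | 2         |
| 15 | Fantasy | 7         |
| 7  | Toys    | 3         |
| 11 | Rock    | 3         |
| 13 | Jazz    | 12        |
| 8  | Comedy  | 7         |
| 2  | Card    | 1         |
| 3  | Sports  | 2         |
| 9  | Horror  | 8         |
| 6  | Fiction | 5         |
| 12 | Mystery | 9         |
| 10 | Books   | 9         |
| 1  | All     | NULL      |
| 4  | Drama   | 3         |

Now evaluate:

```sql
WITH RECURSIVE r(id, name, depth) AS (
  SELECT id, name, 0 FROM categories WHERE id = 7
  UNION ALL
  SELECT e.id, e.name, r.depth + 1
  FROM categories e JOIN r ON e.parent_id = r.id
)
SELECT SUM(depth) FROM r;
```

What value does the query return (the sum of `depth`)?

Base: id=7 (Toys) at depth 0.
Iteration 1: rows with parent_id in {7} -> Comedy (id 8, depth 1), Board (id 14, depth 1), Fantasy (id 15, depth 1).
Iteration 2: rows with parent_id in {8,14,15} -> Horror (id 9, depth 2).
Iteration 3: rows with parent_id in {9} -> Books (id 10, depth 3), Mystery (id 12, depth 3).
Iteration 4: rows with parent_id in {10,12} -> Jazz (id 13, depth 4).
Iteration 5: no rows with parent_id in {13}; recursion stops.
SUM(depth) = 0 + 1 + 1 + 1 + 2 + 3 + 3 + 4 = 15.

15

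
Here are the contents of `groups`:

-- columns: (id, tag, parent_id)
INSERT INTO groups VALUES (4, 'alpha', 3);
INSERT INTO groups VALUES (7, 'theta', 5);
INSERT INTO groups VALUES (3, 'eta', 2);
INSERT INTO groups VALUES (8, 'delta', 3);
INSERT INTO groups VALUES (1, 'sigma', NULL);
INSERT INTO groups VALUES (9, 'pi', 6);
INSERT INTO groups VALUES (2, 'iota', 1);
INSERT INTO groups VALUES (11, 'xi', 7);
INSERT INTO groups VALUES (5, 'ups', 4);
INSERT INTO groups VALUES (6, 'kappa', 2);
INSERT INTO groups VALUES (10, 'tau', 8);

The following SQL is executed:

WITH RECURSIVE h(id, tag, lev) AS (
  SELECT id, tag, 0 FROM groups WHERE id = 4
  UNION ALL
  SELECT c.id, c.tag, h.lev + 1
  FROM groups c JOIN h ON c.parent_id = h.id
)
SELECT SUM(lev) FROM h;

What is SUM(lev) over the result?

6

Base: id=4 (alpha) at lev 0.
Iteration 1: rows with parent_id in {4} -> ups (id 5, lev 1).
Iteration 2: rows with parent_id in {5} -> theta (id 7, lev 2).
Iteration 3: rows with parent_id in {7} -> xi (id 11, lev 3).
Iteration 4: no rows with parent_id in {11}; recursion stops.
SUM(lev) = 0 + 1 + 2 + 3 = 6.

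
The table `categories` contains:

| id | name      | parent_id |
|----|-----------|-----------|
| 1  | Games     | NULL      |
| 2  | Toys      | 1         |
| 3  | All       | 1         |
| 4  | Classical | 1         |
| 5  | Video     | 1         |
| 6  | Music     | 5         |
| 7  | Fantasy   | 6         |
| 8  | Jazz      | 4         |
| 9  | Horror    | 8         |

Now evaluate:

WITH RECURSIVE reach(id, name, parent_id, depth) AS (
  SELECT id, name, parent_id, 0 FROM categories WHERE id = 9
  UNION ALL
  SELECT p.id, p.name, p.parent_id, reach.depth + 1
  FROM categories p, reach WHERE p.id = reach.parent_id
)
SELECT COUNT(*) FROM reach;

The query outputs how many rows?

4

Base: id=9 (Horror), parent_id=8, depth 0.
Iteration 1: join on id=8 -> Jazz (id 8, parent_id=4, depth 1).
Iteration 2: join on id=4 -> Classical (id 4, parent_id=1, depth 2).
Iteration 3: join on id=1 -> Games (id 1, parent_id=NULL, depth 3).
Iteration 4: parent_id is NULL; no match; recursion stops.
Total rows emitted: 4.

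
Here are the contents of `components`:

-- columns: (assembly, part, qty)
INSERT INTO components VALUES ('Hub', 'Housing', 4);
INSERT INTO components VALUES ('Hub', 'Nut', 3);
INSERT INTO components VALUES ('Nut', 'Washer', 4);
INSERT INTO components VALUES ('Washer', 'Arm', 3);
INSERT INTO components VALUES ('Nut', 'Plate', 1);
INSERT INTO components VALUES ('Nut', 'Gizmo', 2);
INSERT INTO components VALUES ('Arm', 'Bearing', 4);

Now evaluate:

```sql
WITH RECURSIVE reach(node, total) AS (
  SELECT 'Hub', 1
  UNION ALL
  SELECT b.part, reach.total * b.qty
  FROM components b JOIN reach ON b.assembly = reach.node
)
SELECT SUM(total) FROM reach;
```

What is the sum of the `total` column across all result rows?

209

Base: (Hub, total=1).
Iteration 1: components of {Hub} -> Housing = 1*4 = 4, Nut = 1*3 = 3.
Iteration 2: components of {Housing,Nut} -> Gizmo = 3*2 = 6, Plate = 3*1 = 3, Washer = 3*4 = 12.
Iteration 3: components of {Gizmo,Plate,Washer} -> Arm = 12*3 = 36.
Iteration 4: components of {Arm} -> Bearing = 36*4 = 144.
Iteration 5: no further components; recursion stops.
SUM(total) = 1 + 4 + 3 + 12 + 3 + 6 + 36 + 144 = 209.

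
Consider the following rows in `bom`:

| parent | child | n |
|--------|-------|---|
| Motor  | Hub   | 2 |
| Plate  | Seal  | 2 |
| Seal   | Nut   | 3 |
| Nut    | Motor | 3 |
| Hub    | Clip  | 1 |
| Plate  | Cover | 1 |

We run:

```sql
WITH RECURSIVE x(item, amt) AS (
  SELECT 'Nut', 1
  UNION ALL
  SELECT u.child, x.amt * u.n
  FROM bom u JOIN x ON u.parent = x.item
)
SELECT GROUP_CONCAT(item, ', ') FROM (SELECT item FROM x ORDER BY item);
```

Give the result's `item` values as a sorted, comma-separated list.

Clip, Hub, Motor, Nut

Base: (Nut, amt=1).
Iteration 1: components of {Nut} -> Motor = 1*3 = 3.
Iteration 2: components of {Motor} -> Hub = 3*2 = 6.
Iteration 3: components of {Hub} -> Clip = 6*1 = 6.
Iteration 4: no further components; recursion stops.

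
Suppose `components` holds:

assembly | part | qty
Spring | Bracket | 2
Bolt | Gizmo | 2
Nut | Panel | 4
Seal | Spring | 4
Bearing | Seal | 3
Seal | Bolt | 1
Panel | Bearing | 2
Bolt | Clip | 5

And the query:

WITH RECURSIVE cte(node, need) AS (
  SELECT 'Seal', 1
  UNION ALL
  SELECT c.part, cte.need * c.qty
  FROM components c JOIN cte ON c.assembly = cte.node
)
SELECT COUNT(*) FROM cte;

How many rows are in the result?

Base: (Seal, need=1).
Iteration 1: components of {Seal} -> Bolt = 1*1 = 1, Spring = 1*4 = 4.
Iteration 2: components of {Bolt,Spring} -> Bracket = 4*2 = 8, Clip = 1*5 = 5, Gizmo = 1*2 = 2.
Iteration 3: no further components; recursion stops.
Total rows emitted: 6.

6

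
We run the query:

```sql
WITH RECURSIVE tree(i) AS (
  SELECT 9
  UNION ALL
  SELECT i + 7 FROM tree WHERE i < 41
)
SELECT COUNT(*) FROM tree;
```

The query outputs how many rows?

Base: i=9.
Iteration 1: 9 < 41 holds -> i = 9 + 7 = 16.
Iteration 2: 16 < 41 holds -> i = 16 + 7 = 23.
Iteration 3: 23 < 41 holds -> i = 23 + 7 = 30.
Iteration 4: 30 < 41 holds -> i = 30 + 7 = 37.
Iteration 5: 37 < 41 holds -> i = 37 + 7 = 44.
Iteration 6: 44 < 41 fails; recursion stops.
Total rows emitted: 6.

6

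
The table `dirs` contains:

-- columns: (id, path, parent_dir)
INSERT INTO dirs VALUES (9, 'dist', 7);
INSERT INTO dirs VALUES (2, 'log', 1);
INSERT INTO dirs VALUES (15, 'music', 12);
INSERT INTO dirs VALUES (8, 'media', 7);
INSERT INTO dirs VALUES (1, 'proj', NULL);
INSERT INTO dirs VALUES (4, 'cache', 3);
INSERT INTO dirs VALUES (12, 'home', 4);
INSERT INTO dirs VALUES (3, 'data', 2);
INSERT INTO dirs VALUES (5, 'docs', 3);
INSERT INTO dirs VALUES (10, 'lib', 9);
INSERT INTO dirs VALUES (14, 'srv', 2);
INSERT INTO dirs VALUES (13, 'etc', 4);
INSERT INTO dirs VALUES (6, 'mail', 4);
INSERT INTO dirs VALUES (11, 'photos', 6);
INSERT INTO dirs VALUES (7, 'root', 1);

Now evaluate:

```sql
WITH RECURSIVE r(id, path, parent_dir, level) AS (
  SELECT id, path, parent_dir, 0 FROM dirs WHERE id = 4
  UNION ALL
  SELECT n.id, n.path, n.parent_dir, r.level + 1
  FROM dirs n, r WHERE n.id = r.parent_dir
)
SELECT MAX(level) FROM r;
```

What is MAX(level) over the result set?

Base: id=4 (cache), parent_dir=3, level 0.
Iteration 1: join on id=3 -> data (id 3, parent_dir=2, level 1).
Iteration 2: join on id=2 -> log (id 2, parent_dir=1, level 2).
Iteration 3: join on id=1 -> proj (id 1, parent_dir=NULL, level 3).
Iteration 4: parent_dir is NULL; no match; recursion stops.
level values: 0, 1, 2, 3; the maximum is 3.

3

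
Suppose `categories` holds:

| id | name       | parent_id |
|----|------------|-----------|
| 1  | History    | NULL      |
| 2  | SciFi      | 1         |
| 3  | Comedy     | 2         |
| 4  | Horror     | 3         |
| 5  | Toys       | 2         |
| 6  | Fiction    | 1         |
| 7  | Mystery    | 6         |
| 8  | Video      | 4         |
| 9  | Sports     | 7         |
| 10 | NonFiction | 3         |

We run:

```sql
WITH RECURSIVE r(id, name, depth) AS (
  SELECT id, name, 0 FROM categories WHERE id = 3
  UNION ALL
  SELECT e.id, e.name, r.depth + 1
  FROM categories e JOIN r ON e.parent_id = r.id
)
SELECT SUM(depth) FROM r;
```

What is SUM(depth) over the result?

Base: id=3 (Comedy) at depth 0.
Iteration 1: rows with parent_id in {3} -> Horror (id 4, depth 1), NonFiction (id 10, depth 1).
Iteration 2: rows with parent_id in {4,10} -> Video (id 8, depth 2).
Iteration 3: no rows with parent_id in {8}; recursion stops.
SUM(depth) = 0 + 1 + 1 + 2 = 4.

4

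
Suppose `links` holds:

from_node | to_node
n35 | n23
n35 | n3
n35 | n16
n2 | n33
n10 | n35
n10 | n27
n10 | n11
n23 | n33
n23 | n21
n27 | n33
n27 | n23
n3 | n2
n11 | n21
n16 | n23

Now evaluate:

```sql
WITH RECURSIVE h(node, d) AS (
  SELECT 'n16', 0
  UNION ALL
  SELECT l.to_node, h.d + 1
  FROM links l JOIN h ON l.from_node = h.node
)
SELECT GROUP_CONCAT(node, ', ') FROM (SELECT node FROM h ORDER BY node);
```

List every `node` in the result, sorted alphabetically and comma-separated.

Base: (n16, d=0).
Iteration 1: edges from {n16} -> (n23, d=1).
Iteration 2: edges from {n23} -> (n21, d=2), (n33, d=2).
Iteration 3: no outgoing edges from {n21,n33}; recursion stops.

n16, n21, n23, n33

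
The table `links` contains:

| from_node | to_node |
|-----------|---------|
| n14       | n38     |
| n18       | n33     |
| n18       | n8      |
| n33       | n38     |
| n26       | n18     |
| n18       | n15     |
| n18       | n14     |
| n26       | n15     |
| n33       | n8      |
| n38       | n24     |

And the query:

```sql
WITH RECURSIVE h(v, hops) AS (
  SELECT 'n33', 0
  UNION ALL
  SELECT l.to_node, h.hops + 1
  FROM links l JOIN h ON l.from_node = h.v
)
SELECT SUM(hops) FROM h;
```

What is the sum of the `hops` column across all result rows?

Base: (n33, hops=0).
Iteration 1: edges from {n33} -> (n38, hops=1), (n8, hops=1).
Iteration 2: edges from {n38,n8} -> (n24, hops=2).
Iteration 3: no outgoing edges from {n24}; recursion stops.
SUM(hops) = 0 + 1 + 1 + 2 = 4.

4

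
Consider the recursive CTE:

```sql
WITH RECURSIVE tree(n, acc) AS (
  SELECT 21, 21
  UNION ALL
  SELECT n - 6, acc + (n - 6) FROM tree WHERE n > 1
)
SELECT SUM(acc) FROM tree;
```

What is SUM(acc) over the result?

195

Base: n=21, acc=21.
Iteration 1: 21 > 1 holds -> n = 21 - 6 = 15, acc = 21 + 15 = 36.
Iteration 2: 15 > 1 holds -> n = 15 - 6 = 9, acc = 36 + 9 = 45.
Iteration 3: 9 > 1 holds -> n = 9 - 6 = 3, acc = 45 + 3 = 48.
Iteration 4: 3 > 1 holds -> n = 3 - 6 = -3, acc = 48 + -3 = 45.
Iteration 5: -3 > 1 fails; recursion stops.
SUM(acc) = 21 + 36 + 45 + 48 + 45 = 195.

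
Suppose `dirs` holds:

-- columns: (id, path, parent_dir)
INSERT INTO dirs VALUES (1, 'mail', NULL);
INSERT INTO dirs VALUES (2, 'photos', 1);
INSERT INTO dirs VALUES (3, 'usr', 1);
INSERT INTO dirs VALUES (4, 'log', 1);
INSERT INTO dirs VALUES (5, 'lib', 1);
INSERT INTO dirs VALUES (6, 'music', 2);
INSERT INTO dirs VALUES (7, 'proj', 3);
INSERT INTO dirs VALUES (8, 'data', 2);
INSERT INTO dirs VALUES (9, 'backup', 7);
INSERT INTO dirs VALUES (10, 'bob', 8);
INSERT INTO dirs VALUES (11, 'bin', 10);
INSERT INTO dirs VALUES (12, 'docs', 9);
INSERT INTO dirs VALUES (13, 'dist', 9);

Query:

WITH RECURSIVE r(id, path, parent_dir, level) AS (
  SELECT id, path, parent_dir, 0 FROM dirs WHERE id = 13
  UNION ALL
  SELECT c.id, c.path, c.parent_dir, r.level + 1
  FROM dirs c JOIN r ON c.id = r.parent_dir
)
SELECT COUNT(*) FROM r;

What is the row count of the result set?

5

Base: id=13 (dist), parent_dir=9, level 0.
Iteration 1: join on id=9 -> backup (id 9, parent_dir=7, level 1).
Iteration 2: join on id=7 -> proj (id 7, parent_dir=3, level 2).
Iteration 3: join on id=3 -> usr (id 3, parent_dir=1, level 3).
Iteration 4: join on id=1 -> mail (id 1, parent_dir=NULL, level 4).
Iteration 5: parent_dir is NULL; no match; recursion stops.
Total rows emitted: 5.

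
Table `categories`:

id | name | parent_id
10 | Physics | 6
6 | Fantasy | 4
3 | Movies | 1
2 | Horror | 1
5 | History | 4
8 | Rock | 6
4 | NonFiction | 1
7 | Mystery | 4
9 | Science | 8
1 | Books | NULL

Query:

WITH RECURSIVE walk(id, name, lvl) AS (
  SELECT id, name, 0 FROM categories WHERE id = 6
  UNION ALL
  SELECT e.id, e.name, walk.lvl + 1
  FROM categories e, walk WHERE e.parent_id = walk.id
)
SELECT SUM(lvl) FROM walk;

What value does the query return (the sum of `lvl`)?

Base: id=6 (Fantasy) at lvl 0.
Iteration 1: rows with parent_id in {6} -> Rock (id 8, lvl 1), Physics (id 10, lvl 1).
Iteration 2: rows with parent_id in {8,10} -> Science (id 9, lvl 2).
Iteration 3: no rows with parent_id in {9}; recursion stops.
SUM(lvl) = 0 + 1 + 1 + 2 = 4.

4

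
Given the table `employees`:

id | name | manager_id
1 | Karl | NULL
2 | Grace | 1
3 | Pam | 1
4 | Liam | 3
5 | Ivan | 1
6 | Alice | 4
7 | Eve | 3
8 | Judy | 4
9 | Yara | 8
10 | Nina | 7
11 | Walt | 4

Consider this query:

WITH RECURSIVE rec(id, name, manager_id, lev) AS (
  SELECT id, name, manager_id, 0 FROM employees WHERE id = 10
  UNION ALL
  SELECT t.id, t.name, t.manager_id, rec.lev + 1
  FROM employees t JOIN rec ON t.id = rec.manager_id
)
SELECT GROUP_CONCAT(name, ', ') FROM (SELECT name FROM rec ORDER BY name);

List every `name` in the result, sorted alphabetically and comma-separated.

Eve, Karl, Nina, Pam

Base: id=10 (Nina), manager_id=7, lev 0.
Iteration 1: join on id=7 -> Eve (id 7, manager_id=3, lev 1).
Iteration 2: join on id=3 -> Pam (id 3, manager_id=1, lev 2).
Iteration 3: join on id=1 -> Karl (id 1, manager_id=NULL, lev 3).
Iteration 4: manager_id is NULL; no match; recursion stops.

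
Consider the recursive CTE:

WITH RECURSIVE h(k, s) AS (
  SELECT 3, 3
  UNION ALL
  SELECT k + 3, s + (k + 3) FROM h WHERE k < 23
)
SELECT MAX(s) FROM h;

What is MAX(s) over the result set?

Base: k=3, s=3.
Iteration 1: 3 < 23 holds -> k = 3 + 3 = 6, s = 3 + 6 = 9.
Iteration 2: 6 < 23 holds -> k = 6 + 3 = 9, s = 9 + 9 = 18.
Iteration 3: 9 < 23 holds -> k = 9 + 3 = 12, s = 18 + 12 = 30.
Iteration 4: 12 < 23 holds -> k = 12 + 3 = 15, s = 30 + 15 = 45.
Iteration 5: 15 < 23 holds -> k = 15 + 3 = 18, s = 45 + 18 = 63.
Iteration 6: 18 < 23 holds -> k = 18 + 3 = 21, s = 63 + 21 = 84.
Iteration 7: 21 < 23 holds -> k = 21 + 3 = 24, s = 84 + 24 = 108.
Iteration 8: 24 < 23 fails; recursion stops.
s values: 3, 9, 18, 30, 45, 63, 84, 108; the maximum is 108.

108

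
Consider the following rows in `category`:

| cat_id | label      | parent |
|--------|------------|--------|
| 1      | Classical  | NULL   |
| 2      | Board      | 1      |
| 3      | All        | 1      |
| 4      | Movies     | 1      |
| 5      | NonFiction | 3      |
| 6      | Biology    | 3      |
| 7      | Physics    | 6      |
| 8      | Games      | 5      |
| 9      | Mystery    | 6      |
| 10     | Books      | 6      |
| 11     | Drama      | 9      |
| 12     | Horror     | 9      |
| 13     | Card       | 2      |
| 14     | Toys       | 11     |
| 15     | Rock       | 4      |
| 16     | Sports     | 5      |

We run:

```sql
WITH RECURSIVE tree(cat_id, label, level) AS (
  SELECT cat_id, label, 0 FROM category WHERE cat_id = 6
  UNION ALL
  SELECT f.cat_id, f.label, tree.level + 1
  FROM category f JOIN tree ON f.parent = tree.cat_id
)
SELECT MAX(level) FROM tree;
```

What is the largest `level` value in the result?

3

Base: cat_id=6 (Biology) at level 0.
Iteration 1: rows with parent in {6} -> Physics (id 7, level 1), Mystery (id 9, level 1), Books (id 10, level 1).
Iteration 2: rows with parent in {7,9,10} -> Drama (id 11, level 2), Horror (id 12, level 2).
Iteration 3: rows with parent in {11,12} -> Toys (id 14, level 3).
Iteration 4: no rows with parent in {14}; recursion stops.
level values: 0, 1, 1, 1, 2, 2, 3; the maximum is 3.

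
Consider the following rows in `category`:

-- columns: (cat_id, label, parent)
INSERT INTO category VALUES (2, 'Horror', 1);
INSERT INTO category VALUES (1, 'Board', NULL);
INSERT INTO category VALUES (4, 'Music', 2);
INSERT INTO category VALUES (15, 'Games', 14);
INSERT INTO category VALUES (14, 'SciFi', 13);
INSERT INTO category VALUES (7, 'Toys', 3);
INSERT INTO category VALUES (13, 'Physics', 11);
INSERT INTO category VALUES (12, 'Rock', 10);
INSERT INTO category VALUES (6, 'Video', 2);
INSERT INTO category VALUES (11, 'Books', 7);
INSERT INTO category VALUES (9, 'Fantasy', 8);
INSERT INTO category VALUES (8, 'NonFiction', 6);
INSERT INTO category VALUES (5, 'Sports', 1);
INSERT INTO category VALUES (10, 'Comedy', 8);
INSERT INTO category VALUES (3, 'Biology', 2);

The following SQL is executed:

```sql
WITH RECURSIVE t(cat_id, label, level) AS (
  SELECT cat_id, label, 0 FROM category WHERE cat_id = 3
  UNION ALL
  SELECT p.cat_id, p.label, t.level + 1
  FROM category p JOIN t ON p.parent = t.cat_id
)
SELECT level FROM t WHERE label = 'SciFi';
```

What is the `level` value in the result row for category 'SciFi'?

Base: cat_id=3 (Biology) at level 0.
Iteration 1: rows with parent in {3} -> Toys (id 7, level 1).
Iteration 2: rows with parent in {7} -> Books (id 11, level 2).
Iteration 3: rows with parent in {11} -> Physics (id 13, level 3).
Iteration 4: rows with parent in {13} -> SciFi (id 14, level 4).
Iteration 5: rows with parent in {14} -> Games (id 15, level 5).
Iteration 6: no rows with parent in {15}; recursion stops.

4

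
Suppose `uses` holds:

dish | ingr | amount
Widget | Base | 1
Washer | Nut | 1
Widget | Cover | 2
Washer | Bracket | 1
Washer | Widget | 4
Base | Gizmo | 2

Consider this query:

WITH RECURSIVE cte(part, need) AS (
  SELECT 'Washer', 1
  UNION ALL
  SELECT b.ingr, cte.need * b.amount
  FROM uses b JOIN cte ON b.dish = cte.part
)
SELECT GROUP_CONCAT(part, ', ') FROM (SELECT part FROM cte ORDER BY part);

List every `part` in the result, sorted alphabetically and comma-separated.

Base, Bracket, Cover, Gizmo, Nut, Washer, Widget

Base: (Washer, need=1).
Iteration 1: components of {Washer} -> Bracket = 1*1 = 1, Nut = 1*1 = 1, Widget = 1*4 = 4.
Iteration 2: components of {Bracket,Nut,Widget} -> Base = 4*1 = 4, Cover = 4*2 = 8.
Iteration 3: components of {Base,Cover} -> Gizmo = 4*2 = 8.
Iteration 4: no further components; recursion stops.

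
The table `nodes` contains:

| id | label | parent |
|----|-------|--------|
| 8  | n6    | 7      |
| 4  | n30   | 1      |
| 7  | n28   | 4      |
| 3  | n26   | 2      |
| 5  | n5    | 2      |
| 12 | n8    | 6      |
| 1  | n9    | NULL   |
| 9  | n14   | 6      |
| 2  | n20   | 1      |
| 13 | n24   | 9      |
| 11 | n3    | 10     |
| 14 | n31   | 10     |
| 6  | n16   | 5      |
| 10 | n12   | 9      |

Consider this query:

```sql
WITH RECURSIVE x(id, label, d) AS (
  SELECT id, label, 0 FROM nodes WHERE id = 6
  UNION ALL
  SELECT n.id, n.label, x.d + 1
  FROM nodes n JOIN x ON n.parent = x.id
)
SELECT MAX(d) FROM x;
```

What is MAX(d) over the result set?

3

Base: id=6 (n16) at d 0.
Iteration 1: rows with parent in {6} -> n14 (id 9, d 1), n8 (id 12, d 1).
Iteration 2: rows with parent in {9,12} -> n12 (id 10, d 2), n24 (id 13, d 2).
Iteration 3: rows with parent in {10,13} -> n3 (id 11, d 3), n31 (id 14, d 3).
Iteration 4: no rows with parent in {11,14}; recursion stops.
d values: 0, 1, 1, 2, 2, 3, 3; the maximum is 3.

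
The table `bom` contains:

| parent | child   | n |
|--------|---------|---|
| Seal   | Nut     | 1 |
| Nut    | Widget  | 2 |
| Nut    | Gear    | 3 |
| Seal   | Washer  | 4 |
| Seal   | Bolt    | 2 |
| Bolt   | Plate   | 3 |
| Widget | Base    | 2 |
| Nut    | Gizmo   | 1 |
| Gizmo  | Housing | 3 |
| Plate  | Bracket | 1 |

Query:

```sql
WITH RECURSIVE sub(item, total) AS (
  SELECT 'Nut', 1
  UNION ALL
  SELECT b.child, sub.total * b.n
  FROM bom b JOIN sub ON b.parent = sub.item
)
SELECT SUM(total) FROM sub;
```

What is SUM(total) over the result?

14

Base: (Nut, total=1).
Iteration 1: components of {Nut} -> Gear = 1*3 = 3, Gizmo = 1*1 = 1, Widget = 1*2 = 2.
Iteration 2: components of {Gear,Gizmo,Widget} -> Base = 2*2 = 4, Housing = 1*3 = 3.
Iteration 3: no further components; recursion stops.
SUM(total) = 1 + 2 + 3 + 1 + 4 + 3 = 14.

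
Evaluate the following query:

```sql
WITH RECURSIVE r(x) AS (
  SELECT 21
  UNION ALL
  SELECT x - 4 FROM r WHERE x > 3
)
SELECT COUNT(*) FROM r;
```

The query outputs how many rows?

Base: x=21.
Iteration 1: 21 > 3 holds -> x = 21 - 4 = 17.
Iteration 2: 17 > 3 holds -> x = 17 - 4 = 13.
Iteration 3: 13 > 3 holds -> x = 13 - 4 = 9.
Iteration 4: 9 > 3 holds -> x = 9 - 4 = 5.
Iteration 5: 5 > 3 holds -> x = 5 - 4 = 1.
Iteration 6: 1 > 3 fails; recursion stops.
Total rows emitted: 6.

6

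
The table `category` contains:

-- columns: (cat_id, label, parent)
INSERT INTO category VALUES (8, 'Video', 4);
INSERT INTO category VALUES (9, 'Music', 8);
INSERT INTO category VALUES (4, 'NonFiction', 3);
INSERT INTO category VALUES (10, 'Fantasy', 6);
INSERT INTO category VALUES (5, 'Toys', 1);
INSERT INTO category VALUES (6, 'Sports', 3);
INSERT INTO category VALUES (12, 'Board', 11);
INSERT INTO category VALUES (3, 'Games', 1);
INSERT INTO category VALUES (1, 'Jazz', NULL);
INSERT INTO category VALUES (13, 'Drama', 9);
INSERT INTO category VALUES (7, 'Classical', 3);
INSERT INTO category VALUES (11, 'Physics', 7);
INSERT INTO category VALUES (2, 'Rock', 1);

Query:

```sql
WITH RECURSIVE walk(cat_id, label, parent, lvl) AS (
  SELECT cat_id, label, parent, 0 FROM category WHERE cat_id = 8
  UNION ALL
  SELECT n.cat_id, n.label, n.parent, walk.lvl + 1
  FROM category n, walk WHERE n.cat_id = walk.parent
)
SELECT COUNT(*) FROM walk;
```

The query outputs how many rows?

Base: cat_id=8 (Video), parent=4, lvl 0.
Iteration 1: join on cat_id=4 -> NonFiction (id 4, parent=3, lvl 1).
Iteration 2: join on cat_id=3 -> Games (id 3, parent=1, lvl 2).
Iteration 3: join on cat_id=1 -> Jazz (id 1, parent=NULL, lvl 3).
Iteration 4: parent is NULL; no match; recursion stops.
Total rows emitted: 4.

4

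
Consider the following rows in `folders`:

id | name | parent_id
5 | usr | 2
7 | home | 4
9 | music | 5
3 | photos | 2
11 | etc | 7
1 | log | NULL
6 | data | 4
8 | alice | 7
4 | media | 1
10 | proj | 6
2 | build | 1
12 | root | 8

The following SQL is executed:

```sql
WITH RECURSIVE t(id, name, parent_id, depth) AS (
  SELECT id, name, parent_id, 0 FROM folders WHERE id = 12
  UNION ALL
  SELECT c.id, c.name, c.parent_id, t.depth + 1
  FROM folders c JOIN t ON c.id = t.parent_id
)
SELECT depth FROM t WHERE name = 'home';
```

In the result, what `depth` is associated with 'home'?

2

Base: id=12 (root), parent_id=8, depth 0.
Iteration 1: join on id=8 -> alice (id 8, parent_id=7, depth 1).
Iteration 2: join on id=7 -> home (id 7, parent_id=4, depth 2).
Iteration 3: join on id=4 -> media (id 4, parent_id=1, depth 3).
Iteration 4: join on id=1 -> log (id 1, parent_id=NULL, depth 4).
Iteration 5: parent_id is NULL; no match; recursion stops.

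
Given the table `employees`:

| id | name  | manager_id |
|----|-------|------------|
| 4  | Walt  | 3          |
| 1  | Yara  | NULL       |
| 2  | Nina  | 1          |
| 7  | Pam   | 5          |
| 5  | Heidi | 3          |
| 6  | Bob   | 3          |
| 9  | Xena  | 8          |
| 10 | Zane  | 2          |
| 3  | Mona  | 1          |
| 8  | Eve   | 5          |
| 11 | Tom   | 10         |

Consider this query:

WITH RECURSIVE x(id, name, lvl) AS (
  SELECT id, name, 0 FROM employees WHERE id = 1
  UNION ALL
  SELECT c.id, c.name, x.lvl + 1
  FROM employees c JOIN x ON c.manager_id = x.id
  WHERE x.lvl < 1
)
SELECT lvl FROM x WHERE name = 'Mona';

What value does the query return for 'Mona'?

Base: id=1 (Yara) at lvl 0.
Iteration 1: rows with manager_id in {1} -> Nina (id 2, lvl 1), Mona (id 3, lvl 1).
Iteration 2: lvl < 1 fails for all current rows; recursion stops.

1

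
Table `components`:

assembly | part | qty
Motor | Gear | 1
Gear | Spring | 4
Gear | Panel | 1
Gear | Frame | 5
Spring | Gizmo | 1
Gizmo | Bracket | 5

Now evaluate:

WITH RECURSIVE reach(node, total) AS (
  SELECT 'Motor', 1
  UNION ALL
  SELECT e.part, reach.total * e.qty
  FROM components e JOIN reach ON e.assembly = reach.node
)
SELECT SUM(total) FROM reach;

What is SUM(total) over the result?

Base: (Motor, total=1).
Iteration 1: components of {Motor} -> Gear = 1*1 = 1.
Iteration 2: components of {Gear} -> Frame = 1*5 = 5, Panel = 1*1 = 1, Spring = 1*4 = 4.
Iteration 3: components of {Frame,Panel,Spring} -> Gizmo = 4*1 = 4.
Iteration 4: components of {Gizmo} -> Bracket = 4*5 = 20.
Iteration 5: no further components; recursion stops.
SUM(total) = 1 + 1 + 4 + 1 + 5 + 4 + 20 = 36.

36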